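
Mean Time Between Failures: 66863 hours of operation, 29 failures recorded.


Formula: MTBF = Total operating time / Number of failures
MTBF = 66863 / 29
MTBF = 2305.62 hours

2305.62 hours


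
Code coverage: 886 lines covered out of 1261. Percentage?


Coverage = covered / total * 100
Coverage = 886 / 1261 * 100
Coverage = 70.26%

70.26%


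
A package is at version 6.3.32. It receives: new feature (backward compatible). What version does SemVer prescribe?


Current: 6.3.32
Change category: 'new feature (backward compatible)' → minor bump
SemVer rule: minor bump → increment MINOR, reset PATCH to 0 (MAJOR unchanged)
New: 6.4.0

6.4.0


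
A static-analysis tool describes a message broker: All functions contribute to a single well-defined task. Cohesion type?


Reasoning: Best: single purpose
Type: Functional cohesion

Functional cohesion


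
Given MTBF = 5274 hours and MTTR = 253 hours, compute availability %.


Availability = MTBF / (MTBF + MTTR)
Availability = 5274 / (5274 + 253)
Availability = 5274 / 5527
Availability = 95.4225%

95.4225%


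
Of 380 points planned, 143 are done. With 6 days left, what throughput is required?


Formula: Required rate = Remaining points / Days left
Remaining = 380 - 143 = 237 points
Required rate = 237 / 6 = 39.5 points/day

39.5 points/day


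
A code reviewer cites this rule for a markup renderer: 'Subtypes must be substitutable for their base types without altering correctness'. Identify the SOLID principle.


This describes the Liskov Substitution Principle (LSP)

Liskov Substitution Principle (LSP)


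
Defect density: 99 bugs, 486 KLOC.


Defect density = defects / KLOC
Defect density = 99 / 486
Defect density = 0.204 defects/KLOC

0.204 defects/KLOC


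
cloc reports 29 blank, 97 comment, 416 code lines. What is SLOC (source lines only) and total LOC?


Total LOC = blank + comment + code
Total LOC = 29 + 97 + 416 = 542
SLOC (source only) = code = 416

Total LOC: 542, SLOC: 416


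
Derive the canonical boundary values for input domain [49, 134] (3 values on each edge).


Range: [49, 134]
Boundaries: just below min, min, min+1, max-1, max, just above max
Values: [48, 49, 50, 133, 134, 135]

[48, 49, 50, 133, 134, 135]


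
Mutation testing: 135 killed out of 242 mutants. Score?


Mutation score = killed / total * 100
Mutation score = 135 / 242 * 100
Mutation score = 55.79%

55.79%


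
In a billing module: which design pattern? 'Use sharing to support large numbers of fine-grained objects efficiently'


This matches the Flyweight pattern

Flyweight


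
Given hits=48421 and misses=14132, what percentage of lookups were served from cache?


Formula: hit rate = hits / (hits + misses) * 100
hit rate = 48421 / (48421 + 14132) * 100
hit rate = 48421 / 62553 * 100
hit rate = 77.41%

77.41%


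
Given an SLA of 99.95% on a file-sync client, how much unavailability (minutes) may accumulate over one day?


Formula: allowed downtime = period * (100 - SLA) / 100
Period (day) = 1440 minutes
Unavailability fraction = (100 - 99.95) / 100
Allowed downtime = 1440 * (100 - 99.95) / 100
Allowed downtime = 0.72 minutes

0.72 minutes


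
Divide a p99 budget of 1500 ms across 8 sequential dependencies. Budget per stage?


Formula: per_stage = total_budget / stages
per_stage = 1500 / 8
per_stage = 187.5 ms

187.5 ms


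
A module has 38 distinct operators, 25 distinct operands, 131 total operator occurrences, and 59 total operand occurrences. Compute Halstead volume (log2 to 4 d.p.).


Formula: V = N * log2(η), where N = N1 + N2 and η = η1 + η2
η = 38 + 25 = 63
N = 131 + 59 = 190
log2(63) ≈ 5.9773
V = 190 * 5.9773 = 1135.69

1135.69


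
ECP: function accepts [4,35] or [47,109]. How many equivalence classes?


Valid ranges: [4,35] and [47,109]
Class 1: x < 4 — invalid
Class 2: 4 ≤ x ≤ 35 — valid
Class 3: 35 < x < 47 — invalid (gap between ranges)
Class 4: 47 ≤ x ≤ 109 — valid
Class 5: x > 109 — invalid
Total equivalence classes: 5

5 equivalence classes


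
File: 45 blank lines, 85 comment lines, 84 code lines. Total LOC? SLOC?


Total LOC = blank + comment + code
Total LOC = 45 + 85 + 84 = 214
SLOC (source only) = code = 84

Total LOC: 214, SLOC: 84


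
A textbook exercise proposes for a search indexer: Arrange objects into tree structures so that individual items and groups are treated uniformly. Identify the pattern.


This matches the Composite pattern

Composite


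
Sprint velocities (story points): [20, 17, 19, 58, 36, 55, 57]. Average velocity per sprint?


Formula: Avg velocity = Total points / Number of sprints
Points: [20, 17, 19, 58, 36, 55, 57]
Sum = 20 + 17 + 19 + 58 + 36 + 55 + 57 = 262
Avg velocity = 262 / 7 = 37.43 points/sprint

37.43 points/sprint


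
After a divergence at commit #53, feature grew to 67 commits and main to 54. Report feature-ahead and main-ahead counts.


Common ancestor: commit #53
feature commits after divergence: 67 - 53 = 14
main commits after divergence: 54 - 53 = 1
feature is 14 commits ahead of main
main is 1 commits ahead of feature

feature ahead: 14, main ahead: 1


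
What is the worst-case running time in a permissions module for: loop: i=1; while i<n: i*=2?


Reasoning: i doubles each step so iterations are log2(n)
Complexity: O(log n)

O(log n)


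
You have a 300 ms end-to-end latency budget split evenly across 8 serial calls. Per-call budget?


Formula: per_stage = total_budget / stages
per_stage = 300 / 8
per_stage = 37.5 ms

37.5 ms


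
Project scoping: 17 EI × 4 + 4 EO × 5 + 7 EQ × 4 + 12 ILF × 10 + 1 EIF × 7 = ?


UFP = EI*4 + EO*5 + EQ*4 + ILF*10 + EIF*7
UFP = 17*4 + 4*5 + 7*4 + 12*10 + 1*7
UFP = 68 + 20 + 28 + 120 + 7
UFP = 243

243


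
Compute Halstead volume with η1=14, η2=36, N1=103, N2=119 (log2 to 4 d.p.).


Formula: V = N * log2(η), where N = N1 + N2 and η = η1 + η2
η = 14 + 36 = 50
N = 103 + 119 = 222
log2(50) ≈ 5.6439
V = 222 * 5.6439 = 1252.95

1252.95


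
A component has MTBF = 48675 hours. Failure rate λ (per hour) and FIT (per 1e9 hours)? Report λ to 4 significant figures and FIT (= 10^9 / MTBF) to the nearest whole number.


Formula: λ = 1 / MTBF; FIT = λ × 1e9 = 1e9 / MTBF
λ = 1 / 48675 ≈ 2.054e-05 failures/hour
FIT = 1e9 / 48675 ≈ 20544 failures per 1e9 hours (nearest whole number)

λ = 2.054e-05 /h, FIT = 20544


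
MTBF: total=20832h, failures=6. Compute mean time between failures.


Formula: MTBF = Total operating time / Number of failures
MTBF = 20832 / 6
MTBF = 3472.0 hours

3472.0 hours


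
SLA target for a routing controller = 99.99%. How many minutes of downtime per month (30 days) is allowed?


Formula: allowed downtime = period * (100 - SLA) / 100
Period (month (30 days)) = 43200 minutes
Unavailability fraction = (100 - 99.99) / 100
Allowed downtime = 43200 * (100 - 99.99) / 100
Allowed downtime = 4.32 minutes

4.32 minutes


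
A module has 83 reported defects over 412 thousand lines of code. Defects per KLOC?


Defect density = defects / KLOC
Defect density = 83 / 412
Defect density = 0.201 defects/KLOC

0.201 defects/KLOC


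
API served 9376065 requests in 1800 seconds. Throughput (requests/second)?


Formula: throughput = requests / seconds
throughput = 9376065 / 1800
throughput = 5208.93 requests/second

5208.93 requests/second


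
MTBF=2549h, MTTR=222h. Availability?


Availability = MTBF / (MTBF + MTTR)
Availability = 2549 / (2549 + 222)
Availability = 2549 / 2771
Availability = 91.9885%

91.9885%


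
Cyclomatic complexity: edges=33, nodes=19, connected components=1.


Formula: V(G) = E - N + 2P
V(G) = 33 - 19 + 2*1
V(G) = 14 + 2
V(G) = 16

16


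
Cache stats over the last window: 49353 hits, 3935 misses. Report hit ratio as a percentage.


Formula: hit rate = hits / (hits + misses) * 100
hit rate = 49353 / (49353 + 3935) * 100
hit rate = 49353 / 53288 * 100
hit rate = 92.62%

92.62%


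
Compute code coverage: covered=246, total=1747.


Coverage = covered / total * 100
Coverage = 246 / 1747 * 100
Coverage = 14.08%

14.08%


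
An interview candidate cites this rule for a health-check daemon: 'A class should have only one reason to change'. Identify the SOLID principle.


This describes the Single Responsibility Principle (SRP)

Single Responsibility Principle (SRP)


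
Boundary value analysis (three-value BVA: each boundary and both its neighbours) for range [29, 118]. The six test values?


Range: [29, 118]
Boundaries: just below min, min, min+1, max-1, max, just above max
Values: [28, 29, 30, 117, 118, 119]

[28, 29, 30, 117, 118, 119]


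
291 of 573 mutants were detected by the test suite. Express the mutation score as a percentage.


Mutation score = killed / total * 100
Mutation score = 291 / 573 * 100
Mutation score = 50.79%

50.79%


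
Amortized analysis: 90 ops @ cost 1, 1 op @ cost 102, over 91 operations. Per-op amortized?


Formula: Amortized cost = Total cost / Operations
Total cost = (90 * 1) + (1 * 102)
Total cost = 90 + 102 = 192
Amortized = 192 / 91 = 2.1099

2.1099


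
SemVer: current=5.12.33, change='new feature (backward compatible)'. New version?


Current: 5.12.33
Change category: 'new feature (backward compatible)' → minor bump
SemVer rule: minor bump → increment MINOR, reset PATCH to 0 (MAJOR unchanged)
New: 5.13.0

5.13.0


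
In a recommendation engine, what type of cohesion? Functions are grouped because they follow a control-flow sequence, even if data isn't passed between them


Reasoning: Grouped by order of execution within a routine, not by data flow
Type: Procedural cohesion

Procedural cohesion


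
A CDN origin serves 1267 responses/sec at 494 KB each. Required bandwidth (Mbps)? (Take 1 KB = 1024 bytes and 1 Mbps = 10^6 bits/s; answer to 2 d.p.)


Formula: Mbps = payload_bytes * RPS * 8 / 1e6
Payload per request = 494 KB = 494 * 1024 = 505856 bytes
Total bytes/sec = 505856 * 1267 = 640919552
Total bits/sec = 640919552 * 8 = 5127356416
Mbps = 5127356416 / 1e6 = 5127.36

5127.36 Mbps


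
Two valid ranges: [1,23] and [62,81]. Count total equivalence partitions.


Valid ranges: [1,23] and [62,81]
Class 1: x < 1 — invalid
Class 2: 1 ≤ x ≤ 23 — valid
Class 3: 23 < x < 62 — invalid (gap between ranges)
Class 4: 62 ≤ x ≤ 81 — valid
Class 5: x > 81 — invalid
Total equivalence classes: 5

5 equivalence classes


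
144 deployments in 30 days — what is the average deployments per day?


Formula: deployments per day = releases / days
= 144 / 30
= 4.8 deploys/day
(equivalently, 33.6 deploys/week)

4.8 deploys/day


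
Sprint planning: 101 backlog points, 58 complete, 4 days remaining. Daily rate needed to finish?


Formula: Required rate = Remaining points / Days left
Remaining = 101 - 58 = 43 points
Required rate = 43 / 4 = 10.75 points/day

10.75 points/day


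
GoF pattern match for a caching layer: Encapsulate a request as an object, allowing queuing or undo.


This matches the Command pattern

Command


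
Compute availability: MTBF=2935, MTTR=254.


Availability = MTBF / (MTBF + MTTR)
Availability = 2935 / (2935 + 254)
Availability = 2935 / 3189
Availability = 92.0351%

92.0351%


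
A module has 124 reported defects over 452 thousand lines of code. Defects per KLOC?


Defect density = defects / KLOC
Defect density = 124 / 452
Defect density = 0.274 defects/KLOC

0.274 defects/KLOC


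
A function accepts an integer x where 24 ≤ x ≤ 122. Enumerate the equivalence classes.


Valid range: [24, 122]
Class 1: x < 24 — invalid
Class 2: 24 ≤ x ≤ 122 — valid
Class 3: x > 122 — invalid
Total equivalence classes: 3

3 equivalence classes


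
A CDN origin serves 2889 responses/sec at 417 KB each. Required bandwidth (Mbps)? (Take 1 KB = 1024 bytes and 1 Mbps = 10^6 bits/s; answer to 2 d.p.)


Formula: Mbps = payload_bytes * RPS * 8 / 1e6
Payload per request = 417 KB = 417 * 1024 = 427008 bytes
Total bytes/sec = 427008 * 2889 = 1233626112
Total bits/sec = 1233626112 * 8 = 9869008896
Mbps = 9869008896 / 1e6 = 9869.01

9869.01 Mbps


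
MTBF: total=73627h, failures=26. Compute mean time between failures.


Formula: MTBF = Total operating time / Number of failures
MTBF = 73627 / 26
MTBF = 2831.81 hours

2831.81 hours


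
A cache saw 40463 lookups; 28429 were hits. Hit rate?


Formula: hit rate = hits / (hits + misses) * 100
hit rate = 28429 / (28429 + 12034) * 100
hit rate = 28429 / 40463 * 100
hit rate = 70.26%

70.26%


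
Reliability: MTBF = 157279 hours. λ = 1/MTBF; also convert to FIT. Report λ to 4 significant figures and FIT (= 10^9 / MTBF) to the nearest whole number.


Formula: λ = 1 / MTBF; FIT = λ × 1e9 = 1e9 / MTBF
λ = 1 / 157279 ≈ 6.358e-06 failures/hour
FIT = 1e9 / 157279 ≈ 6358 failures per 1e9 hours (nearest whole number)

λ = 6.358e-06 /h, FIT = 6358


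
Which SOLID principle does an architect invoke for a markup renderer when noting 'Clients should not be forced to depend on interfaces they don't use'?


This describes the Interface Segregation Principle (ISP)

Interface Segregation Principle (ISP)


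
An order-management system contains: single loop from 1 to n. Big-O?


Reasoning: one pass through n items
Complexity: O(n)

O(n)


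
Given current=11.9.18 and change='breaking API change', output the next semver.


Current: 11.9.18
Change category: 'breaking API change' → major bump
SemVer rule: major bump → increment MAJOR, reset MINOR and PATCH to 0
New: 12.0.0

12.0.0


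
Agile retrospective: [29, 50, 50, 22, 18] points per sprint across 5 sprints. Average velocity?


Formula: Avg velocity = Total points / Number of sprints
Points: [29, 50, 50, 22, 18]
Sum = 29 + 50 + 50 + 22 + 18 = 169
Avg velocity = 169 / 5 = 33.8 points/sprint

33.8 points/sprint


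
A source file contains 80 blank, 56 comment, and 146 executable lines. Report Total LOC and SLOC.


Total LOC = blank + comment + code
Total LOC = 80 + 56 + 146 = 282
SLOC (source only) = code = 146

Total LOC: 282, SLOC: 146


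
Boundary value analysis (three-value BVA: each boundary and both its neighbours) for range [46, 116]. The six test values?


Range: [46, 116]
Boundaries: just below min, min, min+1, max-1, max, just above max
Values: [45, 46, 47, 115, 116, 117]

[45, 46, 47, 115, 116, 117]


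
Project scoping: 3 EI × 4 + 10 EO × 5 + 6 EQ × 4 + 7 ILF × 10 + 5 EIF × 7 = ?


UFP = EI*4 + EO*5 + EQ*4 + ILF*10 + EIF*7
UFP = 3*4 + 10*5 + 6*4 + 7*10 + 5*7
UFP = 12 + 50 + 24 + 70 + 35
UFP = 191

191


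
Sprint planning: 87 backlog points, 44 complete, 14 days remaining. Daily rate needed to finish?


Formula: Required rate = Remaining points / Days left
Remaining = 87 - 44 = 43 points
Required rate = 43 / 14 = 3.07 points/day

3.07 points/day


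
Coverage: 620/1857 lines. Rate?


Coverage = covered / total * 100
Coverage = 620 / 1857 * 100
Coverage = 33.39%

33.39%


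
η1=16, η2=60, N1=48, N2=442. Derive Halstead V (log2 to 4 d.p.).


Formula: V = N * log2(η), where N = N1 + N2 and η = η1 + η2
η = 16 + 60 = 76
N = 48 + 442 = 490
log2(76) ≈ 6.2479
V = 490 * 6.2479 = 3061.47

3061.47


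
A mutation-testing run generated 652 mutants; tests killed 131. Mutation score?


Mutation score = killed / total * 100
Mutation score = 131 / 652 * 100
Mutation score = 20.09%

20.09%


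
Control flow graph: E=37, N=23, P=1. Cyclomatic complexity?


Formula: V(G) = E - N + 2P
V(G) = 37 - 23 + 2*1
V(G) = 14 + 2
V(G) = 16

16


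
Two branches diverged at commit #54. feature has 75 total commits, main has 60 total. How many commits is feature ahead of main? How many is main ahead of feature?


Common ancestor: commit #54
feature commits after divergence: 75 - 54 = 21
main commits after divergence: 60 - 54 = 6
feature is 21 commits ahead of main
main is 6 commits ahead of feature

feature ahead: 21, main ahead: 6


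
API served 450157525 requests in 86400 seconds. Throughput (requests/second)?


Formula: throughput = requests / seconds
throughput = 450157525 / 86400
throughput = 5210.16 requests/second

5210.16 requests/second


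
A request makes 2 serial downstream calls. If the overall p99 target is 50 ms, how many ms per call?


Formula: per_stage = total_budget / stages
per_stage = 50 / 2
per_stage = 25.0 ms

25.0 ms


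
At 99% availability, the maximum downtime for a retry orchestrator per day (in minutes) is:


Formula: allowed downtime = period * (100 - SLA) / 100
Period (day) = 1440 minutes
Unavailability fraction = (100 - 99.0) / 100
Allowed downtime = 1440 * (100 - 99.0) / 100
Allowed downtime = 14.4 minutes

14.4 minutes


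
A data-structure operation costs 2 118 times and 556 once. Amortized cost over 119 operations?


Formula: Amortized cost = Total cost / Operations
Total cost = (118 * 2) + (1 * 556)
Total cost = 236 + 556 = 792
Amortized = 792 / 119 = 6.6555

6.6555


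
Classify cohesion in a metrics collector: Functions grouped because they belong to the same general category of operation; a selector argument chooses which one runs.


Reasoning: Grouped by category of activity, not by data or sequence
Type: Logical cohesion

Logical cohesion


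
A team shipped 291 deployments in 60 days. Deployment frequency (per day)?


Formula: deployments per day = releases / days
= 291 / 60
= 4.85 deploys/day
(equivalently, 33.95 deploys/week)

4.85 deploys/day


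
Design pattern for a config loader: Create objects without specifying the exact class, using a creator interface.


This matches the Factory Method pattern

Factory Method


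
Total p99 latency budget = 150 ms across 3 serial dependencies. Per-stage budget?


Formula: per_stage = total_budget / stages
per_stage = 150 / 3
per_stage = 50.0 ms

50.0 ms


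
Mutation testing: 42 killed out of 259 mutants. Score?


Mutation score = killed / total * 100
Mutation score = 42 / 259 * 100
Mutation score = 16.22%

16.22%


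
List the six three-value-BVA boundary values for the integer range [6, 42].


Range: [6, 42]
Boundaries: just below min, min, min+1, max-1, max, just above max
Values: [5, 6, 7, 41, 42, 43]

[5, 6, 7, 41, 42, 43]


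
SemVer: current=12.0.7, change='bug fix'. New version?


Current: 12.0.7
Change category: 'bug fix' → patch bump
SemVer rule: patch bump → increment PATCH (MAJOR and MINOR unchanged)
New: 12.0.8

12.0.8


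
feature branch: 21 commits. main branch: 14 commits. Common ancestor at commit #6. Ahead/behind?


Common ancestor: commit #6
feature commits after divergence: 21 - 6 = 15
main commits after divergence: 14 - 6 = 8
feature is 15 commits ahead of main
main is 8 commits ahead of feature

feature ahead: 15, main ahead: 8


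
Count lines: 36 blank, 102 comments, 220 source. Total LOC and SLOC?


Total LOC = blank + comment + code
Total LOC = 36 + 102 + 220 = 358
SLOC (source only) = code = 220

Total LOC: 358, SLOC: 220


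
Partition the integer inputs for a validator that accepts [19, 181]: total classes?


Valid range: [19, 181]
Class 1: x < 19 — invalid
Class 2: 19 ≤ x ≤ 181 — valid
Class 3: x > 181 — invalid
Total equivalence classes: 3

3 equivalence classes


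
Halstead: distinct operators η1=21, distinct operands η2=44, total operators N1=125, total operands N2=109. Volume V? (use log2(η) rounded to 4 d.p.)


Formula: V = N * log2(η), where N = N1 + N2 and η = η1 + η2
η = 21 + 44 = 65
N = 125 + 109 = 234
log2(65) ≈ 6.0224
V = 234 * 6.0224 = 1409.24

1409.24


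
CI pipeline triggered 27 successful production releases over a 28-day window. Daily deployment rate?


Formula: deployments per day = releases / days
= 27 / 28
= 0.964 deploys/day
(equivalently, 6.75 deploys/week)

0.964 deploys/day


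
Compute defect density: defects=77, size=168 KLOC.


Defect density = defects / KLOC
Defect density = 77 / 168
Defect density = 0.458 defects/KLOC

0.458 defects/KLOC


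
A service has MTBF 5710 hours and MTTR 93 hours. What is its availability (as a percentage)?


Availability = MTBF / (MTBF + MTTR)
Availability = 5710 / (5710 + 93)
Availability = 5710 / 5803
Availability = 98.3974%

98.3974%


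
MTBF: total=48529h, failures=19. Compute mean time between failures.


Formula: MTBF = Total operating time / Number of failures
MTBF = 48529 / 19
MTBF = 2554.16 hours

2554.16 hours


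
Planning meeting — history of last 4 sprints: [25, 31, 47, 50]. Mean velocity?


Formula: Avg velocity = Total points / Number of sprints
Points: [25, 31, 47, 50]
Sum = 25 + 31 + 47 + 50 = 153
Avg velocity = 153 / 4 = 38.25 points/sprint

38.25 points/sprint


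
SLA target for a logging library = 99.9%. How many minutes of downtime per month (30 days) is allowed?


Formula: allowed downtime = period * (100 - SLA) / 100
Period (month (30 days)) = 43200 minutes
Unavailability fraction = (100 - 99.9) / 100
Allowed downtime = 43200 * (100 - 99.9) / 100
Allowed downtime = 43.2 minutes

43.2 minutes


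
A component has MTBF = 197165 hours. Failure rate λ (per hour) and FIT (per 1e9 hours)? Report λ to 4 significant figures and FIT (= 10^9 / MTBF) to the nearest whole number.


Formula: λ = 1 / MTBF; FIT = λ × 1e9 = 1e9 / MTBF
λ = 1 / 197165 ≈ 5.072e-06 failures/hour
FIT = 1e9 / 197165 ≈ 5072 failures per 1e9 hours (nearest whole number)

λ = 5.072e-06 /h, FIT = 5072


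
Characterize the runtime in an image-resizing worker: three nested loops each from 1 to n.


Reasoning: three levels of nesting over n
Complexity: O(n^3)

O(n^3)


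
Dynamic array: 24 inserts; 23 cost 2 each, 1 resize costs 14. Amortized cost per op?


Formula: Amortized cost = Total cost / Operations
Total cost = (23 * 2) + (1 * 14)
Total cost = 46 + 14 = 60
Amortized = 60 / 24 = 2.5

2.5


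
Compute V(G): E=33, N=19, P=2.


Formula: V(G) = E - N + 2P
V(G) = 33 - 19 + 2*2
V(G) = 14 + 4
V(G) = 18

18


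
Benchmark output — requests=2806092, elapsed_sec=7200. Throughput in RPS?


Formula: throughput = requests / seconds
throughput = 2806092 / 7200
throughput = 389.74 requests/second

389.74 requests/second


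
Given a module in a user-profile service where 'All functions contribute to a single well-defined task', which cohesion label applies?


Reasoning: Best: single purpose
Type: Functional cohesion

Functional cohesion


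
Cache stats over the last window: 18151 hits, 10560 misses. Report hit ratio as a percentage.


Formula: hit rate = hits / (hits + misses) * 100
hit rate = 18151 / (18151 + 10560) * 100
hit rate = 18151 / 28711 * 100
hit rate = 63.22%

63.22%


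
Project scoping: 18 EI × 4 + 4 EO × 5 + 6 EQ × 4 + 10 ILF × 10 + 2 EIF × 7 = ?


UFP = EI*4 + EO*5 + EQ*4 + ILF*10 + EIF*7
UFP = 18*4 + 4*5 + 6*4 + 10*10 + 2*7
UFP = 72 + 20 + 24 + 100 + 14
UFP = 230

230


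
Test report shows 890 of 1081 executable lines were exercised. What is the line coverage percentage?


Coverage = covered / total * 100
Coverage = 890 / 1081 * 100
Coverage = 82.33%

82.33%


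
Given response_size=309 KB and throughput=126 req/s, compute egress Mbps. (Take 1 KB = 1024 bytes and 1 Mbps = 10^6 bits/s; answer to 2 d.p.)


Formula: Mbps = payload_bytes * RPS * 8 / 1e6
Payload per request = 309 KB = 309 * 1024 = 316416 bytes
Total bytes/sec = 316416 * 126 = 39868416
Total bits/sec = 39868416 * 8 = 318947328
Mbps = 318947328 / 1e6 = 318.95

318.95 Mbps


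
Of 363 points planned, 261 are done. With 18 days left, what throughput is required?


Formula: Required rate = Remaining points / Days left
Remaining = 363 - 261 = 102 points
Required rate = 102 / 18 = 5.67 points/day

5.67 points/day


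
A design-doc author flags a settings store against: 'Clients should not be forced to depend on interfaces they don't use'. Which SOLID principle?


This describes the Interface Segregation Principle (ISP)

Interface Segregation Principle (ISP)


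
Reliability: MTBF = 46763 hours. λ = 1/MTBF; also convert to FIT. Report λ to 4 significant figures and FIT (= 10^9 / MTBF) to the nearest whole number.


Formula: λ = 1 / MTBF; FIT = λ × 1e9 = 1e9 / MTBF
λ = 1 / 46763 ≈ 2.138e-05 failures/hour
FIT = 1e9 / 46763 ≈ 21384 failures per 1e9 hours (nearest whole number)

λ = 2.138e-05 /h, FIT = 21384


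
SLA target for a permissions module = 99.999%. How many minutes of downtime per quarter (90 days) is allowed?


Formula: allowed downtime = period * (100 - SLA) / 100
Period (quarter (90 days)) = 129600 minutes
Unavailability fraction = (100 - 99.999) / 100
Allowed downtime = 129600 * (100 - 99.999) / 100
Allowed downtime = 1.296 minutes

1.296 minutes


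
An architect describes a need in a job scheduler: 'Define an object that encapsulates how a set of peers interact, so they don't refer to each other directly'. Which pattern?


This matches the Mediator pattern

Mediator


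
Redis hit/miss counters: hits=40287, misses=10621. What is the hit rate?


Formula: hit rate = hits / (hits + misses) * 100
hit rate = 40287 / (40287 + 10621) * 100
hit rate = 40287 / 50908 * 100
hit rate = 79.14%

79.14%


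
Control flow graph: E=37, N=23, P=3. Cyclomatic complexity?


Formula: V(G) = E - N + 2P
V(G) = 37 - 23 + 2*3
V(G) = 14 + 6
V(G) = 20

20


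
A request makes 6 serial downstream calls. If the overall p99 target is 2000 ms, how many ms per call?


Formula: per_stage = total_budget / stages
per_stage = 2000 / 6
per_stage = 333.33 ms

333.33 ms


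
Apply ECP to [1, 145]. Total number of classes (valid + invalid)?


Valid range: [1, 145]
Class 1: x < 1 — invalid
Class 2: 1 ≤ x ≤ 145 — valid
Class 3: x > 145 — invalid
Total equivalence classes: 3

3 equivalence classes


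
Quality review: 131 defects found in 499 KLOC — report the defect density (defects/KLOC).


Defect density = defects / KLOC
Defect density = 131 / 499
Defect density = 0.263 defects/KLOC

0.263 defects/KLOC


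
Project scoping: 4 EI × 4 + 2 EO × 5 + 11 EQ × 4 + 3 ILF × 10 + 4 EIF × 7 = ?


UFP = EI*4 + EO*5 + EQ*4 + ILF*10 + EIF*7
UFP = 4*4 + 2*5 + 11*4 + 3*10 + 4*7
UFP = 16 + 10 + 44 + 30 + 28
UFP = 128

128


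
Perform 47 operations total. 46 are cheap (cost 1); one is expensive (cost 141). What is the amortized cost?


Formula: Amortized cost = Total cost / Operations
Total cost = (46 * 1) + (1 * 141)
Total cost = 46 + 141 = 187
Amortized = 187 / 47 = 3.9787

3.9787


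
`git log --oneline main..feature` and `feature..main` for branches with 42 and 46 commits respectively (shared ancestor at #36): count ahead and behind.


Common ancestor: commit #36
feature commits after divergence: 42 - 36 = 6
main commits after divergence: 46 - 36 = 10
feature is 6 commits ahead of main
main is 10 commits ahead of feature

feature ahead: 6, main ahead: 10


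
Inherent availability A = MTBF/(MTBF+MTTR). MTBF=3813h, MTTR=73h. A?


Availability = MTBF / (MTBF + MTTR)
Availability = 3813 / (3813 + 73)
Availability = 3813 / 3886
Availability = 98.1215%

98.1215%


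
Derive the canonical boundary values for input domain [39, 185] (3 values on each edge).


Range: [39, 185]
Boundaries: just below min, min, min+1, max-1, max, just above max
Values: [38, 39, 40, 184, 185, 186]

[38, 39, 40, 184, 185, 186]


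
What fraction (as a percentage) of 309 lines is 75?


Coverage = covered / total * 100
Coverage = 75 / 309 * 100
Coverage = 24.27%

24.27%


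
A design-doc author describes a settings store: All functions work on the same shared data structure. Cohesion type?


Reasoning: Functions share data
Type: Communicational cohesion

Communicational cohesion


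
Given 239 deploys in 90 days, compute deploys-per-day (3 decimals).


Formula: deployments per day = releases / days
= 239 / 90
= 2.656 deploys/day
(equivalently, 18.59 deploys/week)

2.656 deploys/day


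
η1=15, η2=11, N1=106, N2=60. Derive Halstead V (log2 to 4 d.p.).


Formula: V = N * log2(η), where N = N1 + N2 and η = η1 + η2
η = 15 + 11 = 26
N = 106 + 60 = 166
log2(26) ≈ 4.7004
V = 166 * 4.7004 = 780.27

780.27


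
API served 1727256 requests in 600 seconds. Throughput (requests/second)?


Formula: throughput = requests / seconds
throughput = 1727256 / 600
throughput = 2878.76 requests/second

2878.76 requests/second


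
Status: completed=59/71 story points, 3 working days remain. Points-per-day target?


Formula: Required rate = Remaining points / Days left
Remaining = 71 - 59 = 12 points
Required rate = 12 / 3 = 4.0 points/day

4.0 points/day


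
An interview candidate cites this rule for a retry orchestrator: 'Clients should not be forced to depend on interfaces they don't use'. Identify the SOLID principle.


This describes the Interface Segregation Principle (ISP)

Interface Segregation Principle (ISP)


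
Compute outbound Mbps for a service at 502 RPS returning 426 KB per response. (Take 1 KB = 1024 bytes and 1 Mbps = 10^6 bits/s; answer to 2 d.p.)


Formula: Mbps = payload_bytes * RPS * 8 / 1e6
Payload per request = 426 KB = 426 * 1024 = 436224 bytes
Total bytes/sec = 436224 * 502 = 218984448
Total bits/sec = 218984448 * 8 = 1751875584
Mbps = 1751875584 / 1e6 = 1751.88

1751.88 Mbps


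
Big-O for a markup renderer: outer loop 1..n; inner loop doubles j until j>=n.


Reasoning: linear outer times logarithmic inner
Complexity: O(n log n)

O(n log n)


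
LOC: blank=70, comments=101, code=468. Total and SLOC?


Total LOC = blank + comment + code
Total LOC = 70 + 101 + 468 = 639
SLOC (source only) = code = 468

Total LOC: 639, SLOC: 468


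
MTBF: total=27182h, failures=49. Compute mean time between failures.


Formula: MTBF = Total operating time / Number of failures
MTBF = 27182 / 49
MTBF = 554.73 hours

554.73 hours


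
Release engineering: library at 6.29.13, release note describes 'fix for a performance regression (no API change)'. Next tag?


Current: 6.29.13
Change category: 'fix for a performance regression (no API change)' → patch bump
SemVer rule: patch bump → increment PATCH (MAJOR and MINOR unchanged)
New: 6.29.14

6.29.14


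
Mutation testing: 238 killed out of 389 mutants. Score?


Mutation score = killed / total * 100
Mutation score = 238 / 389 * 100
Mutation score = 61.18%

61.18%


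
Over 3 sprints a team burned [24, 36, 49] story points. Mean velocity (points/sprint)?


Formula: Avg velocity = Total points / Number of sprints
Points: [24, 36, 49]
Sum = 24 + 36 + 49 = 109
Avg velocity = 109 / 3 = 36.33 points/sprint

36.33 points/sprint


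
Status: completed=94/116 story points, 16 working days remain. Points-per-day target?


Formula: Required rate = Remaining points / Days left
Remaining = 116 - 94 = 22 points
Required rate = 22 / 16 = 1.38 points/day

1.38 points/day


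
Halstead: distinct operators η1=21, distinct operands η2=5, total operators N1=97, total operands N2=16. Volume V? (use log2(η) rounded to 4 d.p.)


Formula: V = N * log2(η), where N = N1 + N2 and η = η1 + η2
η = 21 + 5 = 26
N = 97 + 16 = 113
log2(26) ≈ 4.7004
V = 113 * 4.7004 = 531.15

531.15


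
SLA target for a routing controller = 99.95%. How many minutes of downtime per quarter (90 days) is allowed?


Formula: allowed downtime = period * (100 - SLA) / 100
Period (quarter (90 days)) = 129600 minutes
Unavailability fraction = (100 - 99.95) / 100
Allowed downtime = 129600 * (100 - 99.95) / 100
Allowed downtime = 64.8 minutes

64.8 minutes


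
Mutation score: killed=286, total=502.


Mutation score = killed / total * 100
Mutation score = 286 / 502 * 100
Mutation score = 56.97%

56.97%


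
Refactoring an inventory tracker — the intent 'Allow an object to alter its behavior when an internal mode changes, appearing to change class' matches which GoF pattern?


This matches the State pattern

State


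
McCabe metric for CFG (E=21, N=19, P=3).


Formula: V(G) = E - N + 2P
V(G) = 21 - 19 + 2*3
V(G) = 2 + 6
V(G) = 8

8


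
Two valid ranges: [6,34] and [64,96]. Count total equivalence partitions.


Valid ranges: [6,34] and [64,96]
Class 1: x < 6 — invalid
Class 2: 6 ≤ x ≤ 34 — valid
Class 3: 34 < x < 64 — invalid (gap between ranges)
Class 4: 64 ≤ x ≤ 96 — valid
Class 5: x > 96 — invalid
Total equivalence classes: 5

5 equivalence classes


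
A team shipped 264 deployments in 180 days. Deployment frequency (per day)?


Formula: deployments per day = releases / days
= 264 / 180
= 1.467 deploys/day
(equivalently, 10.27 deploys/week)

1.467 deploys/day


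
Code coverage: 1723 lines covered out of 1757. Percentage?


Coverage = covered / total * 100
Coverage = 1723 / 1757 * 100
Coverage = 98.06%

98.06%


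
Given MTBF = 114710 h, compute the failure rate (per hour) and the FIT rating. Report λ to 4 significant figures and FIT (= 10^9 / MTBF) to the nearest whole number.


Formula: λ = 1 / MTBF; FIT = λ × 1e9 = 1e9 / MTBF
λ = 1 / 114710 ≈ 8.718e-06 failures/hour
FIT = 1e9 / 114710 ≈ 8718 failures per 1e9 hours (nearest whole number)

λ = 8.718e-06 /h, FIT = 8718


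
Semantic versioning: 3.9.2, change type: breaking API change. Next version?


Current: 3.9.2
Change category: 'breaking API change' → major bump
SemVer rule: major bump → increment MAJOR, reset MINOR and PATCH to 0
New: 4.0.0

4.0.0


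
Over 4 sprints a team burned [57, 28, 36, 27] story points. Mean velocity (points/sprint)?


Formula: Avg velocity = Total points / Number of sprints
Points: [57, 28, 36, 27]
Sum = 57 + 28 + 36 + 27 = 148
Avg velocity = 148 / 4 = 37.0 points/sprint

37.0 points/sprint


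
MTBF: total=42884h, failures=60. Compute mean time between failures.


Formula: MTBF = Total operating time / Number of failures
MTBF = 42884 / 60
MTBF = 714.73 hours

714.73 hours


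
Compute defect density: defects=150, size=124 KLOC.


Defect density = defects / KLOC
Defect density = 150 / 124
Defect density = 1.21 defects/KLOC

1.21 defects/KLOC


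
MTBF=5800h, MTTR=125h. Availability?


Availability = MTBF / (MTBF + MTTR)
Availability = 5800 / (5800 + 125)
Availability = 5800 / 5925
Availability = 97.8903%

97.8903%


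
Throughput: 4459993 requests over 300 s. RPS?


Formula: throughput = requests / seconds
throughput = 4459993 / 300
throughput = 14866.64 requests/second

14866.64 requests/second


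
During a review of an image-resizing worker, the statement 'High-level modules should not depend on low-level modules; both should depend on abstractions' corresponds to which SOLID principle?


This describes the Dependency Inversion Principle (DIP)

Dependency Inversion Principle (DIP)


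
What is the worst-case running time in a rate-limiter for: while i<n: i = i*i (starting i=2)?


Reasoning: squaring drives double-exponential growth; iterations ~ log log n
Complexity: O(log log n)

O(log log n)


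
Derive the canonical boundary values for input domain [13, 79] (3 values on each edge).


Range: [13, 79]
Boundaries: just below min, min, min+1, max-1, max, just above max
Values: [12, 13, 14, 78, 79, 80]

[12, 13, 14, 78, 79, 80]


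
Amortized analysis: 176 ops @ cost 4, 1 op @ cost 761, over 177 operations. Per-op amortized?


Formula: Amortized cost = Total cost / Operations
Total cost = (176 * 4) + (1 * 761)
Total cost = 704 + 761 = 1465
Amortized = 1465 / 177 = 8.2768

8.2768


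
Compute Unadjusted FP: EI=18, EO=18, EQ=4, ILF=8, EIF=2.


UFP = EI*4 + EO*5 + EQ*4 + ILF*10 + EIF*7
UFP = 18*4 + 18*5 + 4*4 + 8*10 + 2*7
UFP = 72 + 90 + 16 + 80 + 14
UFP = 272

272


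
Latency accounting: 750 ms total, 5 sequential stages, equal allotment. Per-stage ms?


Formula: per_stage = total_budget / stages
per_stage = 750 / 5
per_stage = 150.0 ms

150.0 ms


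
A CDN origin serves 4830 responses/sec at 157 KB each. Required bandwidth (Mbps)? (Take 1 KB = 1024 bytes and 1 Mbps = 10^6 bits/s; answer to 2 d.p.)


Formula: Mbps = payload_bytes * RPS * 8 / 1e6
Payload per request = 157 KB = 157 * 1024 = 160768 bytes
Total bytes/sec = 160768 * 4830 = 776509440
Total bits/sec = 776509440 * 8 = 6212075520
Mbps = 6212075520 / 1e6 = 6212.08

6212.08 Mbps


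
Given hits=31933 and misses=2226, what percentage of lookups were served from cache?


Formula: hit rate = hits / (hits + misses) * 100
hit rate = 31933 / (31933 + 2226) * 100
hit rate = 31933 / 34159 * 100
hit rate = 93.48%

93.48%


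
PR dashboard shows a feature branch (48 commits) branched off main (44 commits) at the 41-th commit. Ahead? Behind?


Common ancestor: commit #41
feature commits after divergence: 48 - 41 = 7
main commits after divergence: 44 - 41 = 3
feature is 7 commits ahead of main
main is 3 commits ahead of feature

feature ahead: 7, main ahead: 3


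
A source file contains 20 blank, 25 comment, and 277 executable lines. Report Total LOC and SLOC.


Total LOC = blank + comment + code
Total LOC = 20 + 25 + 277 = 322
SLOC (source only) = code = 277

Total LOC: 322, SLOC: 277


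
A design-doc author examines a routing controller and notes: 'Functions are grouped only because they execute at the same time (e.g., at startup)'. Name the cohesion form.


Reasoning: Related by timing only
Type: Temporal cohesion

Temporal cohesion


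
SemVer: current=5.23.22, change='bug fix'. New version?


Current: 5.23.22
Change category: 'bug fix' → patch bump
SemVer rule: patch bump → increment PATCH (MAJOR and MINOR unchanged)
New: 5.23.23

5.23.23


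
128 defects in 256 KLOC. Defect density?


Defect density = defects / KLOC
Defect density = 128 / 256
Defect density = 0.5 defects/KLOC

0.5 defects/KLOC


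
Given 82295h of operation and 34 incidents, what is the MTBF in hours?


Formula: MTBF = Total operating time / Number of failures
MTBF = 82295 / 34
MTBF = 2420.44 hours

2420.44 hours


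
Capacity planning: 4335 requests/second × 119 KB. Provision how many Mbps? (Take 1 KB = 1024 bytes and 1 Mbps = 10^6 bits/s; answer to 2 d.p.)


Formula: Mbps = payload_bytes * RPS * 8 / 1e6
Payload per request = 119 KB = 119 * 1024 = 121856 bytes
Total bytes/sec = 121856 * 4335 = 528245760
Total bits/sec = 528245760 * 8 = 4225966080
Mbps = 4225966080 / 1e6 = 4225.97

4225.97 Mbps


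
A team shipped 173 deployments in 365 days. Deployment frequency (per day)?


Formula: deployments per day = releases / days
= 173 / 365
= 0.474 deploys/day
(equivalently, 3.32 deploys/week)

0.474 deploys/day


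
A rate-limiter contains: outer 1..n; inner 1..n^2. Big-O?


Reasoning: n times n^2
Complexity: O(n^3)

O(n^3)


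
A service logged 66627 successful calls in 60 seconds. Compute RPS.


Formula: throughput = requests / seconds
throughput = 66627 / 60
throughput = 1110.45 requests/second

1110.45 requests/second


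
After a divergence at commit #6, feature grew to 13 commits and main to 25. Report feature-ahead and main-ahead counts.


Common ancestor: commit #6
feature commits after divergence: 13 - 6 = 7
main commits after divergence: 25 - 6 = 19
feature is 7 commits ahead of main
main is 19 commits ahead of feature

feature ahead: 7, main ahead: 19


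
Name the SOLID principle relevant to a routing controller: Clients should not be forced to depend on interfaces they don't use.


This describes the Interface Segregation Principle (ISP)

Interface Segregation Principle (ISP)


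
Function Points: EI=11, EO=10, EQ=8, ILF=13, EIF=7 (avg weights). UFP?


UFP = EI*4 + EO*5 + EQ*4 + ILF*10 + EIF*7
UFP = 11*4 + 10*5 + 8*4 + 13*10 + 7*7
UFP = 44 + 50 + 32 + 130 + 49
UFP = 305

305


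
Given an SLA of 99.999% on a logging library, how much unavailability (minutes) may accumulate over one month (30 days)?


Formula: allowed downtime = period * (100 - SLA) / 100
Period (month (30 days)) = 43200 minutes
Unavailability fraction = (100 - 99.999) / 100
Allowed downtime = 43200 * (100 - 99.999) / 100
Allowed downtime = 0.432 minutes

0.432 minutes
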